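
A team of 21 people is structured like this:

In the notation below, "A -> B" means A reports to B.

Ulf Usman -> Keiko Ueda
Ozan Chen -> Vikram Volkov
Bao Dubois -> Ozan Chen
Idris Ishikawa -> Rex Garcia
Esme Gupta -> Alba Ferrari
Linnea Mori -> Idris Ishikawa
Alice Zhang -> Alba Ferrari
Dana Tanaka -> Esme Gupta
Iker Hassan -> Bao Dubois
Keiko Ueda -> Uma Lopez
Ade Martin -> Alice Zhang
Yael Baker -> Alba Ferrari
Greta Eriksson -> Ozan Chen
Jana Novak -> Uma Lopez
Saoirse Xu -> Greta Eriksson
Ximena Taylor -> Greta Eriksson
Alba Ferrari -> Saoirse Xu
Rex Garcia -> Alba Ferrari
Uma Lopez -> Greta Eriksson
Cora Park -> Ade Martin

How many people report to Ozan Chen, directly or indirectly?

19

Ozan Chen directly manages Greta Eriksson, Bao Dubois. Under Greta Eriksson: Saoirse Xu, Alba Ferrari, Rex Garcia, Idris Ishikawa, Linnea Mori, Esme Gupta, Dana Tanaka, Alice Zhang, Ade Martin, Cora Park, Yael Baker, Ximena Taylor, Uma Lopez, Jana Novak, Keiko Ueda, Ulf Usman (16). Under Bao Dubois: Iker Hassan (1). So Ozan Chen's organization is 2 direct reports plus everyone under them: 17 + 2 = 19.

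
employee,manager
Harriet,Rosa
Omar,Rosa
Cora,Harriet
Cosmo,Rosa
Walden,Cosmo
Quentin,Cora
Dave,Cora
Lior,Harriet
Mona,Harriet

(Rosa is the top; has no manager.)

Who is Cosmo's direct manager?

Cosmo reports directly to Rosa.

Rosa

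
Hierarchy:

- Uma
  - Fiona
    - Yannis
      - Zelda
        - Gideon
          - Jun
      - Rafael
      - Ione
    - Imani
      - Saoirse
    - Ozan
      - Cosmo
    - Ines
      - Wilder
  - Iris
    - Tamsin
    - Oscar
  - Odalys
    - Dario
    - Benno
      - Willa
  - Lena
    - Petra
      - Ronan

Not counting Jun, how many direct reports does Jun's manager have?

0

Jun reports to Gideon, and Gideon has no other direct reports. Jun has 0 peers.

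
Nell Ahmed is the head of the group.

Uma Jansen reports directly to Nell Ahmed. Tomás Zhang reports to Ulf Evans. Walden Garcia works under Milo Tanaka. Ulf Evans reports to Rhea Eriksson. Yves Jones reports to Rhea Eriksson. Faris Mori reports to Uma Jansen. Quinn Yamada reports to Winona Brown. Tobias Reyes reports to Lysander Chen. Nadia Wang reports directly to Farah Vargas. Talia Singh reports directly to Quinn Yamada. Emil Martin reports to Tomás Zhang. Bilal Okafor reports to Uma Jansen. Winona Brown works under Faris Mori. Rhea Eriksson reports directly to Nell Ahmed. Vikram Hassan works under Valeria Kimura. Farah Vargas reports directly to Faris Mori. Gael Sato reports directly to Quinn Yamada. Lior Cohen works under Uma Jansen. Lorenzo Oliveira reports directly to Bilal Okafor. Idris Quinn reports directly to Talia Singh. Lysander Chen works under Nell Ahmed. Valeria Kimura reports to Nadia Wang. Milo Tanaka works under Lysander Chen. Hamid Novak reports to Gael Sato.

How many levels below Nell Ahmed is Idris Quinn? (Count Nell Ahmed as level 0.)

Chain from Idris Quinn up to Nell Ahmed: Idris Quinn → Talia Singh → Quinn Yamada → Winona Brown → Faris Mori → Uma Jansen → Nell Ahmed. That is 6 steps up, so Idris Quinn is 6 levels below Nell Ahmed.

6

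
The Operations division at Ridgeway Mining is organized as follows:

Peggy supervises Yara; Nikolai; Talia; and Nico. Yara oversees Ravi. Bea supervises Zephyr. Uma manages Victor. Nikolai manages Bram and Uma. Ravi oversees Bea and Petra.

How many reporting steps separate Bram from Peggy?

2

Chain from Bram up to Peggy: Bram → Nikolai → Peggy. That is 2 steps up, so Bram is 2 levels below Peggy.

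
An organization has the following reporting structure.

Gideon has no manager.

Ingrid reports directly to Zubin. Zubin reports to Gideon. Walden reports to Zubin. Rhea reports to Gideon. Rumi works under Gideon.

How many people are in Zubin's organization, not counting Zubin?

Zubin directly manages Walden, Ingrid. Walden has no reports. Ingrid has no reports. So Zubin's organization is 2 direct reports plus everyone under them: 1 + 1 = 2.

2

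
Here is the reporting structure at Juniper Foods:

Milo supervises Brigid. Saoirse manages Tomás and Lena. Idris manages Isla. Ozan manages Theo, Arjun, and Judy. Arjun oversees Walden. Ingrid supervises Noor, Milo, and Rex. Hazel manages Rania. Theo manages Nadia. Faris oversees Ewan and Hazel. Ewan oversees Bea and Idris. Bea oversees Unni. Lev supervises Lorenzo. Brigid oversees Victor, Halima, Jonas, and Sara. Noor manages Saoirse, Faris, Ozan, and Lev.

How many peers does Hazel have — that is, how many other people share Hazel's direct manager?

1

Hazel reports to Faris. Faris's other direct reports are Ewan — 1 peer.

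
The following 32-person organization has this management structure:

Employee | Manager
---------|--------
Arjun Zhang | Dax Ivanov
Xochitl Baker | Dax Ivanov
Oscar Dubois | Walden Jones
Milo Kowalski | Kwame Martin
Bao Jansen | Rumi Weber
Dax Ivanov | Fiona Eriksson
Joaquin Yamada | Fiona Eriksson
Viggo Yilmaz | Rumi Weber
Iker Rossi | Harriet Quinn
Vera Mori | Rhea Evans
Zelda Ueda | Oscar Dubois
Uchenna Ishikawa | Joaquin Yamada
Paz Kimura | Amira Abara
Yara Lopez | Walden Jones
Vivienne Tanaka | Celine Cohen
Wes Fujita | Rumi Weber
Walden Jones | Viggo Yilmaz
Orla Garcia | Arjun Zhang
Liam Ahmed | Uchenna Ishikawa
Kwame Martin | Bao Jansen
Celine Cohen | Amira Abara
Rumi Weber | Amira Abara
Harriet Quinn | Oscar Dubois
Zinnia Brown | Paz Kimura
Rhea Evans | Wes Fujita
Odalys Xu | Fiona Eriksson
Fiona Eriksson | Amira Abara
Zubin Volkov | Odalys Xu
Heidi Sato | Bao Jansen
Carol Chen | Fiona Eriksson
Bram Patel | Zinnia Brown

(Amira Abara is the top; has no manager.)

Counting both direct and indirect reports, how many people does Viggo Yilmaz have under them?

Viggo Yilmaz directly manages Walden Jones. Under Walden Jones: Yara Lopez, Oscar Dubois, Zelda Ueda, Harriet Quinn, Iker Rossi (5). That's 6 in total.

6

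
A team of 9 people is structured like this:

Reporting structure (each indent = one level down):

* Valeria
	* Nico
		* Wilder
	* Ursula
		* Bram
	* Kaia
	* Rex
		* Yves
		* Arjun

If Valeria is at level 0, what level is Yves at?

Chain from Yves up to Valeria: Yves → Rex → Valeria. That is 2 steps up, so Yves is 2 levels below Valeria.

2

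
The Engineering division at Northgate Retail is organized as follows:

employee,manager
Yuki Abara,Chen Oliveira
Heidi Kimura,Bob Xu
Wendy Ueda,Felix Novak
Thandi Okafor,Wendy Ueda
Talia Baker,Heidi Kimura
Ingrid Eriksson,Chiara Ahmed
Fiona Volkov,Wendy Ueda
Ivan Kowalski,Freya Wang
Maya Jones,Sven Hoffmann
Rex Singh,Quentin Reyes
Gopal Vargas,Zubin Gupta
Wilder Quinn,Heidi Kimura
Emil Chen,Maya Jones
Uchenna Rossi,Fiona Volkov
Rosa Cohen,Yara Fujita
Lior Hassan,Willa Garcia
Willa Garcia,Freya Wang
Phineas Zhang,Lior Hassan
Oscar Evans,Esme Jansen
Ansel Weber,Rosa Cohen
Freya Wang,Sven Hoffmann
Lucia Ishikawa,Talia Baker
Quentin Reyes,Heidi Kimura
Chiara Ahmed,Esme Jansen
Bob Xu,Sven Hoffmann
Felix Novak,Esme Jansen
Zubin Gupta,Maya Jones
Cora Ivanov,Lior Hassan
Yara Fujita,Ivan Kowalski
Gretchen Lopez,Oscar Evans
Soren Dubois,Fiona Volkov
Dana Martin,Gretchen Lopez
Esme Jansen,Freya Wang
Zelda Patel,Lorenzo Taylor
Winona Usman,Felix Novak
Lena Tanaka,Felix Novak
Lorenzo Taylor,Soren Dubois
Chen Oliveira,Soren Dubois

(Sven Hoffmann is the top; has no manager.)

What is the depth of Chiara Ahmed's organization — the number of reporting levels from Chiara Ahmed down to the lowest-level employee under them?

The longest chain under Chiara Ahmed runs Chiara Ahmed → Ingrid Eriksson, which is 1 level below Chiara Ahmed.

1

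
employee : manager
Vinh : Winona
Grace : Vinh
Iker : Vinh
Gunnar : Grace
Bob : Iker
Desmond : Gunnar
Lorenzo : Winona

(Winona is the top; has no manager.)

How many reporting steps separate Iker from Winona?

2

Chain from Iker up to Winona: Iker → Vinh → Winona. That is 2 steps up, so Iker is 2 levels below Winona.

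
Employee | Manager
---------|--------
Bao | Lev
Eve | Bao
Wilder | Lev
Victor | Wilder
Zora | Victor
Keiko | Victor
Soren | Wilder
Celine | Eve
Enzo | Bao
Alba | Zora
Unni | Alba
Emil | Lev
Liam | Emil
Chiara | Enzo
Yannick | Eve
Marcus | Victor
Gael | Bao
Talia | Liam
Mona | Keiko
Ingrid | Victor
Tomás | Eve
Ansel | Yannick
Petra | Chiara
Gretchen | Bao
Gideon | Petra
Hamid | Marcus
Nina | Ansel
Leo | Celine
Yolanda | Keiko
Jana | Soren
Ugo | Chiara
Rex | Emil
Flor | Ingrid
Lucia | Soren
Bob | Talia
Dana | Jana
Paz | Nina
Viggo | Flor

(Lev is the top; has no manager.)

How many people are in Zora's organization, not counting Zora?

Zora directly manages Alba. Under Alba: Unni (1). That's 2 in total.

2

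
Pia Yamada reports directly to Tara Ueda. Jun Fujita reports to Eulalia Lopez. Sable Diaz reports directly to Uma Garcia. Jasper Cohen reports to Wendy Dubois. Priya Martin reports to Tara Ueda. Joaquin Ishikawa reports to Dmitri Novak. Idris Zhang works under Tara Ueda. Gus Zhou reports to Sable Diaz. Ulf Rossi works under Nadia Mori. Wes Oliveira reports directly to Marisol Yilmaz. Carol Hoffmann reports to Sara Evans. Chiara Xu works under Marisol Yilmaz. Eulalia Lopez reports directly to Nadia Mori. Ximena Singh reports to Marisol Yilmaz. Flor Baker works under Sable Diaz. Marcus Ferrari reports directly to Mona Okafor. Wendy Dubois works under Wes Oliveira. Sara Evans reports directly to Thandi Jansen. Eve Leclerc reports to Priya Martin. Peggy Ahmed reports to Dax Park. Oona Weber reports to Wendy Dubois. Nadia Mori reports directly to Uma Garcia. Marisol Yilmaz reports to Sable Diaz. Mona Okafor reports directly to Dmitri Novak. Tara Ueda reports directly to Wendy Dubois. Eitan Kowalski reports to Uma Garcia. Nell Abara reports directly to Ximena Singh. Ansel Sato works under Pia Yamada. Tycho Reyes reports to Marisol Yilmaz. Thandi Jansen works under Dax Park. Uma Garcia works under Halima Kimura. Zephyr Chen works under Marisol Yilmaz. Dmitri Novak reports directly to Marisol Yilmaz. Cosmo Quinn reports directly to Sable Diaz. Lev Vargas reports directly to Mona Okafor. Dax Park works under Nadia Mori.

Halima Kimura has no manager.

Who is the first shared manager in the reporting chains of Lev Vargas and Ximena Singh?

Lev Vargas's chain of managers is Mona Okafor, Dmitri Novak, Marisol Yilmaz, Sable Diaz, Uma Garcia, Halima Kimura. Ximena Singh's chain of managers is Marisol Yilmaz, Sable Diaz, Uma Garcia, Halima Kimura. The first manager that appears in both chains is Marisol Yilmaz.

Marisol Yilmaz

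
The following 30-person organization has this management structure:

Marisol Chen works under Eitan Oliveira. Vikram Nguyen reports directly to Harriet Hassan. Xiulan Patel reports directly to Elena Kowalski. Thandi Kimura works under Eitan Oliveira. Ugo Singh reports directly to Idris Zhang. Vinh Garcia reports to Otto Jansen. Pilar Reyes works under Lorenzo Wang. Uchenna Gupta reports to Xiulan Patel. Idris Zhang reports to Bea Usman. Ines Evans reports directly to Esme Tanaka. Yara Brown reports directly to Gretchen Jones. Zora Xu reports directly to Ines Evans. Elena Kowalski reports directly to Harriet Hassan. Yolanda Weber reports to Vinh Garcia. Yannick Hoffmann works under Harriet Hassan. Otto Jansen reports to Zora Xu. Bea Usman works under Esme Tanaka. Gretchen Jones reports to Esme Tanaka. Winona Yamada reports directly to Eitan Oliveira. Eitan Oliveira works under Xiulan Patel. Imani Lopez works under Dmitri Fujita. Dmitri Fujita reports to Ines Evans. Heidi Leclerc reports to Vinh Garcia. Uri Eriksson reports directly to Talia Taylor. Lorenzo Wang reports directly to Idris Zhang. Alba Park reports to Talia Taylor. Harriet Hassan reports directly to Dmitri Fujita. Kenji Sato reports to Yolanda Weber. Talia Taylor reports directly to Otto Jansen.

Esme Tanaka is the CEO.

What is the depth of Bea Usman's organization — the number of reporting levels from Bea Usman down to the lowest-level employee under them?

The longest chain under Bea Usman runs Bea Usman → Idris Zhang → Lorenzo Wang → Pilar Reyes, which is 3 levels below Bea Usman.

3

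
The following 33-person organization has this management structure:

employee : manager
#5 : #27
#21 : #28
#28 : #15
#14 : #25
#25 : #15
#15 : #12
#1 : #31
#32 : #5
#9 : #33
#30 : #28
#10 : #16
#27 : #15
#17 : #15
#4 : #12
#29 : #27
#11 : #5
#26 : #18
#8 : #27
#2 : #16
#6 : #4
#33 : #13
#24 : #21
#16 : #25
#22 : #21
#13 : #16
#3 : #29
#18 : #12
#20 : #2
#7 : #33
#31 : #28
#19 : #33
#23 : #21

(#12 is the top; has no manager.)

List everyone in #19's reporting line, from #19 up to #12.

#19 reports to #33. #33 reports to #13. #13 reports to #16. #16 reports to #25. #25 reports to #15. #15 reports to #12. #12 is at the top.

#19 -> #33 -> #13 -> #16 -> #25 -> #15 -> #12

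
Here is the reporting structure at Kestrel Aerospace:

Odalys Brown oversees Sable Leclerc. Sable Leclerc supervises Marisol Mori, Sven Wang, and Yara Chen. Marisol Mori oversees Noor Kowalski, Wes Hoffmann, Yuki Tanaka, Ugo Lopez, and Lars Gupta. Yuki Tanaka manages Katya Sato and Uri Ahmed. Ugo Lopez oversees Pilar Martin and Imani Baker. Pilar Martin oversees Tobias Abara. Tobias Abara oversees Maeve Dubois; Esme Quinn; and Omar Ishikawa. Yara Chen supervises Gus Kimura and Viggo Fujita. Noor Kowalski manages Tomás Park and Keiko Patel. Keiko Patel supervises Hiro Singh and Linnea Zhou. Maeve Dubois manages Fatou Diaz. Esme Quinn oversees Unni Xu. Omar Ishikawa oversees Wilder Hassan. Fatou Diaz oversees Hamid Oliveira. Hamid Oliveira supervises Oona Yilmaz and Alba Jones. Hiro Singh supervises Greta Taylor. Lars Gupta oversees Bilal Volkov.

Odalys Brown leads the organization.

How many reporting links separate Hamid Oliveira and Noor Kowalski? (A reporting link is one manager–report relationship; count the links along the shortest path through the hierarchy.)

7

Hamid Oliveira is 6 levels below Marisol Mori, and Noor Kowalski is 1 level below Marisol Mori (their lowest common manager). The shortest path runs up from Hamid Oliveira to Marisol Mori and back down to Noor Kowalski: 6 + 1 = 7 links.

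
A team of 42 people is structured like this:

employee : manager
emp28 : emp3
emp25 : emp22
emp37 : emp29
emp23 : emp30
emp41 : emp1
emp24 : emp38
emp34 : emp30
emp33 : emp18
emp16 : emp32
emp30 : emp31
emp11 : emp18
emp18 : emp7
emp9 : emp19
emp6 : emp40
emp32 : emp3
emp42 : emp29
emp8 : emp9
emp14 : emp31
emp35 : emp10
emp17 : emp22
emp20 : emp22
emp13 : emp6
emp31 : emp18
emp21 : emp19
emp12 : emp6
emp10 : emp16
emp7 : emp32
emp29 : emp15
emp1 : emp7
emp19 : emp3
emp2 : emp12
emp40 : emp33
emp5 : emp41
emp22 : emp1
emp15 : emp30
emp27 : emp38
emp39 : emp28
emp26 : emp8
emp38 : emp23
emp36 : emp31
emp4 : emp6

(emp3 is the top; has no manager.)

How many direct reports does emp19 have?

emp19 directly manages emp9, emp21. That is 2 direct reports.

2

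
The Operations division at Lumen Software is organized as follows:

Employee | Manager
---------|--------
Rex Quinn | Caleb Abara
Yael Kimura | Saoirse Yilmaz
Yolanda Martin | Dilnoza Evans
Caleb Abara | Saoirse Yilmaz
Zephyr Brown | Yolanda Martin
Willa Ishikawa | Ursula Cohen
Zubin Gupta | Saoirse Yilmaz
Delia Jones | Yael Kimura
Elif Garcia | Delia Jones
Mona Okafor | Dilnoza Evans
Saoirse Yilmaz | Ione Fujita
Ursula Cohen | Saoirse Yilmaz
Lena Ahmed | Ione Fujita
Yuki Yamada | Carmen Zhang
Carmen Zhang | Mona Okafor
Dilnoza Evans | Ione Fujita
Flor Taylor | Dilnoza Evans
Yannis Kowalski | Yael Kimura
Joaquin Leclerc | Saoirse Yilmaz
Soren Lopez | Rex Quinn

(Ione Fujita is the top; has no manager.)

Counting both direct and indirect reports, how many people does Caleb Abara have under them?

2

Caleb Abara directly manages Rex Quinn. Under Rex Quinn: Soren Lopez (1). That's 2 in total.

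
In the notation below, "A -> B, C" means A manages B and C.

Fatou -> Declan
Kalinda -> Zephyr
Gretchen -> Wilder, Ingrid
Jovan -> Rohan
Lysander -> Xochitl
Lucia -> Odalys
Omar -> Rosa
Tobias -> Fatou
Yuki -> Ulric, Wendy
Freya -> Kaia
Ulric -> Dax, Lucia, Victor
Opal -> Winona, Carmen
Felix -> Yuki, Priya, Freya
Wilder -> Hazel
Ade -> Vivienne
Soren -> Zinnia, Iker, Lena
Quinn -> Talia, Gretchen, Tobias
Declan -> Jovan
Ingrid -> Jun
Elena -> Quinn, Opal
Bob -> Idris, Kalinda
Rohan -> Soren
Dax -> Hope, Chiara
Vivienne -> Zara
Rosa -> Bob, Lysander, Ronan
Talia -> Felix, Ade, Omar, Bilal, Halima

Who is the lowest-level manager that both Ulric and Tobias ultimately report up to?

Ulric's chain of managers is Yuki, Felix, Talia, Quinn, Elena. Tobias's chain of managers is Quinn, Elena. The first manager that appears in both chains is Quinn.

Quinn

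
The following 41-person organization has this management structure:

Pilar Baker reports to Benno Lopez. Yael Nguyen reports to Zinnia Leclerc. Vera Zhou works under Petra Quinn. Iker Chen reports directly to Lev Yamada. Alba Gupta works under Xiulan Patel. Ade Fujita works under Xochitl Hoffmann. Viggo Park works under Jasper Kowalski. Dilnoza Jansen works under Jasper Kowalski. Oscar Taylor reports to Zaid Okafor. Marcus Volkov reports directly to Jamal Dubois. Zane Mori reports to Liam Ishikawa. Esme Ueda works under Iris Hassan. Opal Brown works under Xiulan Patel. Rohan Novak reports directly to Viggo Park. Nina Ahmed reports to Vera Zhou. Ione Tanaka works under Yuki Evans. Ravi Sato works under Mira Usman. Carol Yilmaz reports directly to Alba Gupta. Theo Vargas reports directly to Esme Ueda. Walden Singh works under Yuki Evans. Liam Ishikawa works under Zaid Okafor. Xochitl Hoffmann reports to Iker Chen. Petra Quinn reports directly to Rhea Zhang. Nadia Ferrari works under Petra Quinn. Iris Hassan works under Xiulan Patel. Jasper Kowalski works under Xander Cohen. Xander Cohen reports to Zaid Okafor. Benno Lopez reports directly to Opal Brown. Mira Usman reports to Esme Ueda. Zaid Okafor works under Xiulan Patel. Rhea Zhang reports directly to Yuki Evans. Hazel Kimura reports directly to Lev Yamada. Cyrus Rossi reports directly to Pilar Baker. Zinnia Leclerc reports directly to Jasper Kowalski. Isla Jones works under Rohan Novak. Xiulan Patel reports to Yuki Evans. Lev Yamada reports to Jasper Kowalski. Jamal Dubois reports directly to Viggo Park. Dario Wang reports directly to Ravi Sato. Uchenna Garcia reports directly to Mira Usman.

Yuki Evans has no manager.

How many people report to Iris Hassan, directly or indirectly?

Iris Hassan directly manages Esme Ueda. Under Esme Ueda: Mira Usman, Ravi Sato, Dario Wang, Uchenna Garcia, Theo Vargas (5). That's 6 in total.

6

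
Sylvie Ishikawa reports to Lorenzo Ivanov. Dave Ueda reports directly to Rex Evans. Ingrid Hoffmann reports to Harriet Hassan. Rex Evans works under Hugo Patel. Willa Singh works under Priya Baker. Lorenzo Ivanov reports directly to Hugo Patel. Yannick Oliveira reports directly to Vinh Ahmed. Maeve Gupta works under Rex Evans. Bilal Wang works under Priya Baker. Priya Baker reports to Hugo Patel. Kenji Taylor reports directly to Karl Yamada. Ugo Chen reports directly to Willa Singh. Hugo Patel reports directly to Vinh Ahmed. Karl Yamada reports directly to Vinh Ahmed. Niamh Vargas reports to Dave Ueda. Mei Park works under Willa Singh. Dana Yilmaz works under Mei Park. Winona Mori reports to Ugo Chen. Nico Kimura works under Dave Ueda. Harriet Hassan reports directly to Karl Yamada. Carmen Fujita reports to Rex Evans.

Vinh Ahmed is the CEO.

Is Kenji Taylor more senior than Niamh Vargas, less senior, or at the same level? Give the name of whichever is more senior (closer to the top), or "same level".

Kenji Taylor

Kenji Taylor is 2 levels below Vinh Ahmed; Niamh Vargas is 4. Kenji Taylor is higher.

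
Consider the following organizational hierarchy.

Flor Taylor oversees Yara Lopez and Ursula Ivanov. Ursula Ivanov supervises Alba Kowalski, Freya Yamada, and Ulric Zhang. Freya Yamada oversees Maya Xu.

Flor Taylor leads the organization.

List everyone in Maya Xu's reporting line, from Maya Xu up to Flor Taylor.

Maya Xu -> Freya Yamada -> Ursula Ivanov -> Flor Taylor

Maya Xu reports to Freya Yamada. Freya Yamada reports to Ursula Ivanov. Ursula Ivanov reports to Flor Taylor. Flor Taylor is at the top.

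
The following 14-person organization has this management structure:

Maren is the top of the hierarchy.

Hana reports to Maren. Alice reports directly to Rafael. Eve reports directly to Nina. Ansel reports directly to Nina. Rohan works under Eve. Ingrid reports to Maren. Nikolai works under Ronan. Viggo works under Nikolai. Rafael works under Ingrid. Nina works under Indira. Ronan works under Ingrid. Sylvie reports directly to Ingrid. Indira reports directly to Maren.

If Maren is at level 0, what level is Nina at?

Chain from Nina up to Maren: Nina → Indira → Maren. That is 2 steps up, so Nina is 2 levels below Maren.

2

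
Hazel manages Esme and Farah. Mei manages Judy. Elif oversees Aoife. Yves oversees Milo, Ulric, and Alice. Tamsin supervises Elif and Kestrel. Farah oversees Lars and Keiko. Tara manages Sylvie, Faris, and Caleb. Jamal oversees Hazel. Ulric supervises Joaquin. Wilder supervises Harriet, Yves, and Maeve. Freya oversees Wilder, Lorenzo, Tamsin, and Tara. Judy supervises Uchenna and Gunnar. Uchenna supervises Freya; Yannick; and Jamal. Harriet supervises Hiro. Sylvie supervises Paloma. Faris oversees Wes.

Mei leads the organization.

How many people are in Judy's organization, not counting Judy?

30

Judy directly manages Uchenna, Gunnar. Under Uchenna: Yannick, Jamal, Hazel, Farah, Keiko, Lars, Esme, Freya, Tara, Caleb, Faris, Wes, Sylvie, Paloma, Tamsin, Kestrel, Elif, Aoife, Lorenzo, Wilder, Maeve, Yves, Alice, Ulric, Joaquin, Milo, Harriet, Hiro (28). Gunnar has no reports. So Judy's organization is 2 direct reports plus everyone under them: 29 + 1 = 30.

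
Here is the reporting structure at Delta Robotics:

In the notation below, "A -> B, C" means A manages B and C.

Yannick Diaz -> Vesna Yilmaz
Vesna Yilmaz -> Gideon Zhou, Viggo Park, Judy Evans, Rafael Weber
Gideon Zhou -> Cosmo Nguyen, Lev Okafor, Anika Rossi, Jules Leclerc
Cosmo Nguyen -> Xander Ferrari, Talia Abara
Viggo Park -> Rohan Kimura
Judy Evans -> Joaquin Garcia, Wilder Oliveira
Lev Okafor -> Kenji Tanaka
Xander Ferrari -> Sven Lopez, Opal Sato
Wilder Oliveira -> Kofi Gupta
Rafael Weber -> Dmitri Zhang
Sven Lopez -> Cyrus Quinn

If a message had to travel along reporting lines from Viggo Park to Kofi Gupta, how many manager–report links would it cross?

Viggo Park is 1 level below Vesna Yilmaz, and Kofi Gupta is 3 levels below Vesna Yilmaz (their lowest common manager). The shortest path runs up from Viggo Park to Vesna Yilmaz and back down to Kofi Gupta: 1 + 3 = 4 links.

4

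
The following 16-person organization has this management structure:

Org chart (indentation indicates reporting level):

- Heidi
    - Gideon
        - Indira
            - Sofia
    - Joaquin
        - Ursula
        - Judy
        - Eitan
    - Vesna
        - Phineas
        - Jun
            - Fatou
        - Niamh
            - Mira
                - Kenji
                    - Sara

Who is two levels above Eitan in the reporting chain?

Eitan reports to Joaquin, and Joaquin reports to Heidi. So Eitan's skip-level manager is Heidi.

Heidi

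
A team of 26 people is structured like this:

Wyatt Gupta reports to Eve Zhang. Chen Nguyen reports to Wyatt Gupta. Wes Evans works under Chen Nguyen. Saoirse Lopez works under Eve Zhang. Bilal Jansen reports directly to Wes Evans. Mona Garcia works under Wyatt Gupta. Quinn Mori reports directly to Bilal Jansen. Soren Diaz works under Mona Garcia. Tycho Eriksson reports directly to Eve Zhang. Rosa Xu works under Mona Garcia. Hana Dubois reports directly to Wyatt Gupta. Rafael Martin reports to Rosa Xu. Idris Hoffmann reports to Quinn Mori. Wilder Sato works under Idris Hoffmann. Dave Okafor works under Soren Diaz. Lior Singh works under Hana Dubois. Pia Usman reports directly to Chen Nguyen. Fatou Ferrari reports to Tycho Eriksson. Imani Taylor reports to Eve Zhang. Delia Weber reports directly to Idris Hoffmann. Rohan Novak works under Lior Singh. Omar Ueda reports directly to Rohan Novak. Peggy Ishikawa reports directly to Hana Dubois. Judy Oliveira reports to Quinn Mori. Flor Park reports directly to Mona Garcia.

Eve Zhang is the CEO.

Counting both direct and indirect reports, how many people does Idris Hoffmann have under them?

2

Idris Hoffmann directly manages Wilder Sato, Delia Weber. Wilder Sato has no reports. Delia Weber has no reports. So Idris Hoffmann's organization is 2 direct reports plus everyone under them: 1 + 1 = 2.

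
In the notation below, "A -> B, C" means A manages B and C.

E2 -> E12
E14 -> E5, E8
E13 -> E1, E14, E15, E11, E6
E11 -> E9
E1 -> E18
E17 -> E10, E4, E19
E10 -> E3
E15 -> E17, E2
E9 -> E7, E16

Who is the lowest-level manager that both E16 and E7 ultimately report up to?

E9

E16's chain of managers is E9, E11, E13. E7's chain of managers is E9, E11, E13. The first manager that appears in both chains is E9.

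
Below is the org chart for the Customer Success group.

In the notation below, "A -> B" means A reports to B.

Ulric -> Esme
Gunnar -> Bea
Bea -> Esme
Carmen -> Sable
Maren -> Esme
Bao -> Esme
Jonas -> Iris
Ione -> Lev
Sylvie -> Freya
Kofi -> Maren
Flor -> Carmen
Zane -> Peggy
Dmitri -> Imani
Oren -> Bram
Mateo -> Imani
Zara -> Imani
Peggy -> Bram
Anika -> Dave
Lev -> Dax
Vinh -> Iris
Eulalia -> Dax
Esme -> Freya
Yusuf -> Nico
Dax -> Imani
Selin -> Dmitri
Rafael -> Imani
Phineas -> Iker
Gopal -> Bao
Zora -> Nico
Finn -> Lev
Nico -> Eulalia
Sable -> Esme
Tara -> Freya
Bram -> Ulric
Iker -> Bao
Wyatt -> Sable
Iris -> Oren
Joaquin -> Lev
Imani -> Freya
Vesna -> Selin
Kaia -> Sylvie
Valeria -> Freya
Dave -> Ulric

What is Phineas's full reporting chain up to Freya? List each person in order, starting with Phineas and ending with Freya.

Phineas -> Iker -> Bao -> Esme -> Freya

Phineas reports to Iker. Iker reports to Bao. Bao reports to Esme. Esme reports to Freya. Freya is at the top.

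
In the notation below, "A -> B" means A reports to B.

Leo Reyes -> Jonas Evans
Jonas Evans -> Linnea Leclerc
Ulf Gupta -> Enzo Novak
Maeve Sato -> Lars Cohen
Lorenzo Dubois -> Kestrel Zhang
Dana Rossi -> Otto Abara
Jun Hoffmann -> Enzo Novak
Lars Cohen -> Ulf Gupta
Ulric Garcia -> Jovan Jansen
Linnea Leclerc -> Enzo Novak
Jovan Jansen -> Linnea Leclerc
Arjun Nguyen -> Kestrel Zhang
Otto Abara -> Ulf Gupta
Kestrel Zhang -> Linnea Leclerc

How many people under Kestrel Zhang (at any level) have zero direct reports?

2

The people in Kestrel Zhang's organization with no one reporting to them are Lorenzo Dubois, Arjun Nguyen. That is 2.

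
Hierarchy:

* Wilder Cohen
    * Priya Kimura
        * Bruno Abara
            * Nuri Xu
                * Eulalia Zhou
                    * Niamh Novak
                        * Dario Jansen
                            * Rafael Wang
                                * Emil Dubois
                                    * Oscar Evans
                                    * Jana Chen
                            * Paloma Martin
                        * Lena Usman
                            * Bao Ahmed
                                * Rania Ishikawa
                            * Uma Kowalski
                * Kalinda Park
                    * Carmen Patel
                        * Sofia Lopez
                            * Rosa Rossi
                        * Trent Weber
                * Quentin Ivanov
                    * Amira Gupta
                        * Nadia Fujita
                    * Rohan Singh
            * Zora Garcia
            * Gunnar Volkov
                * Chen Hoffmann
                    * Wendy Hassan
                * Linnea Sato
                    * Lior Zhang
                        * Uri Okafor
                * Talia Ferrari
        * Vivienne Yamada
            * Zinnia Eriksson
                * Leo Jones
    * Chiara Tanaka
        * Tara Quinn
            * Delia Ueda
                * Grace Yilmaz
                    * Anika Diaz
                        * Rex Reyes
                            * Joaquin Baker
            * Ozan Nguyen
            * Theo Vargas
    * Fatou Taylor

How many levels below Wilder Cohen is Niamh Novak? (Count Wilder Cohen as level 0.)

Chain from Niamh Novak up to Wilder Cohen: Niamh Novak → Eulalia Zhou → Nuri Xu → Bruno Abara → Priya Kimura → Wilder Cohen. That is 5 steps up, so Niamh Novak is 5 levels below Wilder Cohen.

5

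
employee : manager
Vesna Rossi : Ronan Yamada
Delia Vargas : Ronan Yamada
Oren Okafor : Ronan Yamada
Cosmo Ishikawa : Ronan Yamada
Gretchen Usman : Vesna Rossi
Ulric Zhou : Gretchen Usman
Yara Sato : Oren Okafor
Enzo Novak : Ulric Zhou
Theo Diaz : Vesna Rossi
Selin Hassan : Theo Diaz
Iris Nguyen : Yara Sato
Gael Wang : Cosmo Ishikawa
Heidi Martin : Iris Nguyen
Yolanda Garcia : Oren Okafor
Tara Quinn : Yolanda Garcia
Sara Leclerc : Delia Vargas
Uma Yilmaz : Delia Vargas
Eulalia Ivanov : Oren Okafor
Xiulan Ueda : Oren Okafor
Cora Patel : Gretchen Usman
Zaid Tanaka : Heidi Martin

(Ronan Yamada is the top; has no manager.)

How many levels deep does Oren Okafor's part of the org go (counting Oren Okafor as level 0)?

4

The longest chain under Oren Okafor runs Oren Okafor → Yara Sato → Iris Nguyen → Heidi Martin → Zaid Tanaka, which is 4 levels below Oren Okafor.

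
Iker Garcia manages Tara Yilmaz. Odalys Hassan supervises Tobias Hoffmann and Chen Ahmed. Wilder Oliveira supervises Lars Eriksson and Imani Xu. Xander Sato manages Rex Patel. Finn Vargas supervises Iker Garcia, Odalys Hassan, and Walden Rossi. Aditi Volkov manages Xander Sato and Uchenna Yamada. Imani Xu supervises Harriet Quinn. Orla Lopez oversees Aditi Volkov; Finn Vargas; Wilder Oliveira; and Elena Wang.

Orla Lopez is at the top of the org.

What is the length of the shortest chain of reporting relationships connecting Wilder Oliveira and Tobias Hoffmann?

Wilder Oliveira is 1 level below Orla Lopez, and Tobias Hoffmann is 3 levels below Orla Lopez (their lowest common manager). The shortest path runs up from Wilder Oliveira to Orla Lopez and back down to Tobias Hoffmann: 1 + 3 = 4 links.

4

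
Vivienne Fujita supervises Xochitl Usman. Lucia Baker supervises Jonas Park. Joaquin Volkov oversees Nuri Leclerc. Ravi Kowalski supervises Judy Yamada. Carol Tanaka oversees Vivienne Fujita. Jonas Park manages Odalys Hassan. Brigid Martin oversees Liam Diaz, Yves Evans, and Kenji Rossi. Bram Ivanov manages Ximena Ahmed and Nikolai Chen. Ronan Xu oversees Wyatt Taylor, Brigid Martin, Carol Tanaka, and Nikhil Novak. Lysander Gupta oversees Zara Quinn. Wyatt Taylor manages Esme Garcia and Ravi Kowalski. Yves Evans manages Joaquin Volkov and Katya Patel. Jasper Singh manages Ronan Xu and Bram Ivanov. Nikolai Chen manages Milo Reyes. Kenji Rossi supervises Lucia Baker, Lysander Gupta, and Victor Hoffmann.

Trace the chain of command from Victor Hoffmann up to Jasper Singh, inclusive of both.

Victor Hoffmann -> Kenji Rossi -> Brigid Martin -> Ronan Xu -> Jasper Singh

Victor Hoffmann reports to Kenji Rossi. Kenji Rossi reports to Brigid Martin. Brigid Martin reports to Ronan Xu. Ronan Xu reports to Jasper Singh. Jasper Singh is at the top.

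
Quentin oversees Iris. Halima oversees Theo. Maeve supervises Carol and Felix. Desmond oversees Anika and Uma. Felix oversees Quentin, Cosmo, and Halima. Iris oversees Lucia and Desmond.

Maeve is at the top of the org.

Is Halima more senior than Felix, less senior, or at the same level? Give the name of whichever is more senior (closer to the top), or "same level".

Felix

Halima is 2 levels below Maeve; Felix is 1. Felix is higher.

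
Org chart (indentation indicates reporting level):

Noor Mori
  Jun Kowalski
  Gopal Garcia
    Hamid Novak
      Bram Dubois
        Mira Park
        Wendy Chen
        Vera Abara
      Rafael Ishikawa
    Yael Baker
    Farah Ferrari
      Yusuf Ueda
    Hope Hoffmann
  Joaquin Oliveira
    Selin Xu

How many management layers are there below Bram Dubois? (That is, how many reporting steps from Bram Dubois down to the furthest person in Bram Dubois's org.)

1

The longest chain under Bram Dubois runs Bram Dubois → Vera Abara, which is 1 level below Bram Dubois.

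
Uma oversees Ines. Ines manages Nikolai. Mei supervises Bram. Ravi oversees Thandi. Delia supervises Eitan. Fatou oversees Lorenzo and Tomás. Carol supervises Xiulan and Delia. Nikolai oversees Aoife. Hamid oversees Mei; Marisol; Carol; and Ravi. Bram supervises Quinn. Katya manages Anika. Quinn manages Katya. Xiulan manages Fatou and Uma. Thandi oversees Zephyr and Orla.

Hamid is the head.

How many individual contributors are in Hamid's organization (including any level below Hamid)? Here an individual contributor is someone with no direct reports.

8

The people in Hamid's organization with no one reporting to them are Marisol, Orla, Zephyr, Anika, Eitan, Aoife, Tomás, Lorenzo. That is 8.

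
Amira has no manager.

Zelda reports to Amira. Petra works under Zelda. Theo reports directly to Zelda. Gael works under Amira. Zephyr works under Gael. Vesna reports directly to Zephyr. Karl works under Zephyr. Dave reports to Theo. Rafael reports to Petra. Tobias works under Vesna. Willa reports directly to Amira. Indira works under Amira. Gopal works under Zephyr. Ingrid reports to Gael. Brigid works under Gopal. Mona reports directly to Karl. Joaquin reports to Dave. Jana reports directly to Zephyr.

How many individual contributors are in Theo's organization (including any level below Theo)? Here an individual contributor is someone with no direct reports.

The only person in Theo's organization with no one reporting to them is Joaquin. That is 1.

1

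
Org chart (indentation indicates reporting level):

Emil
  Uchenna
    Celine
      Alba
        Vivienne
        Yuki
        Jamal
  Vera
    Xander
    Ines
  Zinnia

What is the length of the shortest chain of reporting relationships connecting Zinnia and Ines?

Zinnia is 1 level below Emil, and Ines is 2 levels below Emil (their lowest common manager). The shortest path runs up from Zinnia to Emil and back down to Ines: 1 + 2 = 3 links.

3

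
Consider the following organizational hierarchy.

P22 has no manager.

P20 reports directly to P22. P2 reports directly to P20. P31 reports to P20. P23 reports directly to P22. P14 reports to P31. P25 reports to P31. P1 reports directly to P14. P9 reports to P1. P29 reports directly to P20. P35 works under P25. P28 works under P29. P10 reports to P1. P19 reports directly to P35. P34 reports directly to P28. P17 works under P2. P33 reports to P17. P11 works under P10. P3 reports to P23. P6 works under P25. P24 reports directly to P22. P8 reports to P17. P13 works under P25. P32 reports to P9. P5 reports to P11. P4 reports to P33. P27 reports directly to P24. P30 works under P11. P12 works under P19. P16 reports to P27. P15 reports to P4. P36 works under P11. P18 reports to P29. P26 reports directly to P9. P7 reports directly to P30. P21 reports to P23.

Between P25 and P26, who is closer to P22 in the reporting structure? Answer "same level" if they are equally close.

P25

P25 is 3 levels below P22; P26 is 6. P25 is higher.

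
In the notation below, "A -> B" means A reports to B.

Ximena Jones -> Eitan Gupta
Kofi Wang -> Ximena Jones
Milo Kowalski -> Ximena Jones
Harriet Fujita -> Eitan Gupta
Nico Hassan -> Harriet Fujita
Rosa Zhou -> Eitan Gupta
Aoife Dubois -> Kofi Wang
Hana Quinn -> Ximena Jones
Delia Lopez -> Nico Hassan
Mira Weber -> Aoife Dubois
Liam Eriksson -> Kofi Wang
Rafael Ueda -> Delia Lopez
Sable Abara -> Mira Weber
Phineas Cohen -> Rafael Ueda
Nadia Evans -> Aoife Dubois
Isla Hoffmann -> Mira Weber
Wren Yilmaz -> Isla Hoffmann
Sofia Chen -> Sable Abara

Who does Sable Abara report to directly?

Sable Abara reports directly to Mira Weber.

Mira Weber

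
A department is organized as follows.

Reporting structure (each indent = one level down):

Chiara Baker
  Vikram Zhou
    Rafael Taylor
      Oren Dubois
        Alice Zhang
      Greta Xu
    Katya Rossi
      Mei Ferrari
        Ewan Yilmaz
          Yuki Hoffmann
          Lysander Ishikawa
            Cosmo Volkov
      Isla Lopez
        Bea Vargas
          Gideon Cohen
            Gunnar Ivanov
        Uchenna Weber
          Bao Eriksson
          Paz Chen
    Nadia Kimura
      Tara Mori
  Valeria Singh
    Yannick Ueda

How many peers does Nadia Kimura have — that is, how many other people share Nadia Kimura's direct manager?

2

Nadia Kimura reports to Vikram Zhou. Vikram Zhou's other direct reports are Rafael Taylor, Katya Rossi — 2 peers.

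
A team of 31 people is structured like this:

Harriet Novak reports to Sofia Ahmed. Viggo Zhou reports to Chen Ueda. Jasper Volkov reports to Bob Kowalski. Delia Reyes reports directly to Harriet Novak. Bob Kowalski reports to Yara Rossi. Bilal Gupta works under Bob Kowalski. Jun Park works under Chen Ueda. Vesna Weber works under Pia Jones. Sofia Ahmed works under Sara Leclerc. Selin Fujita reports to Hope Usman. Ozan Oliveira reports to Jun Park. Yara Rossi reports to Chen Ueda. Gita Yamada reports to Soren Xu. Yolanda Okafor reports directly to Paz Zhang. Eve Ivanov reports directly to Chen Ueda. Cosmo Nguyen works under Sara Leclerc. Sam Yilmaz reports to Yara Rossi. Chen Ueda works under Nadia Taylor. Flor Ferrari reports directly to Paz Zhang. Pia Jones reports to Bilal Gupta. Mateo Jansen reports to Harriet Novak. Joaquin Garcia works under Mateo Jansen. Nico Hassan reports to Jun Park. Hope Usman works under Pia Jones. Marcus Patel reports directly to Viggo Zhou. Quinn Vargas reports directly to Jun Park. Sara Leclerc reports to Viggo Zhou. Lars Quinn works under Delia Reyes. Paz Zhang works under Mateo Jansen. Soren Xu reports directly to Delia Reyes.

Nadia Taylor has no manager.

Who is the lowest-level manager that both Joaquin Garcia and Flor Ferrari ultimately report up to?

Mateo Jansen

Joaquin Garcia's chain of managers is Mateo Jansen, Harriet Novak, Sofia Ahmed, Sara Leclerc, Viggo Zhou, Chen Ueda, Nadia Taylor. Flor Ferrari's chain of managers is Paz Zhang, Mateo Jansen, Harriet Novak, Sofia Ahmed, Sara Leclerc, Viggo Zhou, Chen Ueda, Nadia Taylor. The first manager that appears in both chains is Mateo Jansen.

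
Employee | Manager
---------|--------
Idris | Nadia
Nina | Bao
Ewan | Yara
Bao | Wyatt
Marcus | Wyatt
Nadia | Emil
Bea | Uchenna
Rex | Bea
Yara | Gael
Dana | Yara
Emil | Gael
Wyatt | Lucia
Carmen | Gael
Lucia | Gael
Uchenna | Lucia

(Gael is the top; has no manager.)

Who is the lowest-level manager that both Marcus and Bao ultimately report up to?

Wyatt

Marcus's chain of managers is Wyatt, Lucia, Gael. Bao's chain of managers is Wyatt, Lucia, Gael. The first manager that appears in both chains is Wyatt.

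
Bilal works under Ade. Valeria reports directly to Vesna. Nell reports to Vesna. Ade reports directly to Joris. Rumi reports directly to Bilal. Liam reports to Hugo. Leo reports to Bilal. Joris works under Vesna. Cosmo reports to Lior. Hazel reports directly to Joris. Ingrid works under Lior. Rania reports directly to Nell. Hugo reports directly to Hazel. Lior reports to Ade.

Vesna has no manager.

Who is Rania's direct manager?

Rania reports directly to Nell.

Nell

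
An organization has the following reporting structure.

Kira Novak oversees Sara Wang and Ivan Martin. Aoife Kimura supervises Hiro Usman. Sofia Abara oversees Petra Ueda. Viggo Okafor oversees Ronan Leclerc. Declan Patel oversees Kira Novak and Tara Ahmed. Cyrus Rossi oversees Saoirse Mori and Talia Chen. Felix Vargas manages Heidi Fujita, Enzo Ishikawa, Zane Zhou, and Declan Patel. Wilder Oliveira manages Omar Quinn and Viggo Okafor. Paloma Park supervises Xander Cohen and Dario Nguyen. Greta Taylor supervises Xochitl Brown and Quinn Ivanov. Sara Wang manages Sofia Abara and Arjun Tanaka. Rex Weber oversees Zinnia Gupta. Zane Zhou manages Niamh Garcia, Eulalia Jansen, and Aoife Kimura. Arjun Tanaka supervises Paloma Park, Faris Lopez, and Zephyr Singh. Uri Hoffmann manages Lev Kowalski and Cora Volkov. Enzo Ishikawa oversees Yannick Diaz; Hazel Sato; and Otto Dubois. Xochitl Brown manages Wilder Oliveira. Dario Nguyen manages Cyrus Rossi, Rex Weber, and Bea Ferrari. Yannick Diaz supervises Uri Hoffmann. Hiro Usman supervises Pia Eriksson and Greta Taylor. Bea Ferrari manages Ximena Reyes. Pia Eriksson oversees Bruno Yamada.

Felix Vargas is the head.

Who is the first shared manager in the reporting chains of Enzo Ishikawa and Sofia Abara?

Felix Vargas

Enzo Ishikawa's chain of managers is Felix Vargas. Sofia Abara's chain of managers is Sara Wang, Kira Novak, Declan Patel, Felix Vargas. The first manager that appears in both chains is Felix Vargas.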